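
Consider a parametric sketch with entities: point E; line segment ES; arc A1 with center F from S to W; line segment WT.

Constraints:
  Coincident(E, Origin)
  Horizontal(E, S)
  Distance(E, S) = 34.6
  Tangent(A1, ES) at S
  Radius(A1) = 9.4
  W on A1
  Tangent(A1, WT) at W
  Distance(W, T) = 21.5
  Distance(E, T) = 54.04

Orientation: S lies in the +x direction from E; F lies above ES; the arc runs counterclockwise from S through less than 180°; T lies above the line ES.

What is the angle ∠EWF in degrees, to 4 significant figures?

13.10°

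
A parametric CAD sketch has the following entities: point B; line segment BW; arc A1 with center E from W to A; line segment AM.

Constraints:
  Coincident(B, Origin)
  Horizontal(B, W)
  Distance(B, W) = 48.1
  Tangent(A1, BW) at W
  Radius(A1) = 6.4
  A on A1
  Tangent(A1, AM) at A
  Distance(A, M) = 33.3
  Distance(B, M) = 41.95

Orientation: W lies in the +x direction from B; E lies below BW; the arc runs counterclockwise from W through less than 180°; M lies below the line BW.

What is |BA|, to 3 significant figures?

42.6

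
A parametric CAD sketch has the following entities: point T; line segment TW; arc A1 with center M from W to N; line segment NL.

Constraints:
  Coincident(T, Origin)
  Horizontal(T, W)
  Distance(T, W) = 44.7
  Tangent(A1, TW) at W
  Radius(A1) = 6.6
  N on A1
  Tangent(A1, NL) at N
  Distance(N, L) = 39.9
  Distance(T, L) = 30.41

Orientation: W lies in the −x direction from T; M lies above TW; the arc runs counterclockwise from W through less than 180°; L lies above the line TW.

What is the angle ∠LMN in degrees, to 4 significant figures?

80.61°

T is at the origin; T and W share the same y with |TW| = 44.7 and W on the −x side, so W = (-44.70, 0.000). The tangent condition forces MW to be normal to TW, so M = W + (0, 6.6) = (-44.70, 6.600). Since MN ⟂ NL (tangency), |ML| = √(6.6² + 39.9²) = 40.44 regardless of where N sits on A1. So L lies on both circle(T, 30.41) and circle(M, 40.44); the above-TW intersection is L = (-10.68, 28.47). N is the foot of the tangent from L: N = (-40.27, 1.705).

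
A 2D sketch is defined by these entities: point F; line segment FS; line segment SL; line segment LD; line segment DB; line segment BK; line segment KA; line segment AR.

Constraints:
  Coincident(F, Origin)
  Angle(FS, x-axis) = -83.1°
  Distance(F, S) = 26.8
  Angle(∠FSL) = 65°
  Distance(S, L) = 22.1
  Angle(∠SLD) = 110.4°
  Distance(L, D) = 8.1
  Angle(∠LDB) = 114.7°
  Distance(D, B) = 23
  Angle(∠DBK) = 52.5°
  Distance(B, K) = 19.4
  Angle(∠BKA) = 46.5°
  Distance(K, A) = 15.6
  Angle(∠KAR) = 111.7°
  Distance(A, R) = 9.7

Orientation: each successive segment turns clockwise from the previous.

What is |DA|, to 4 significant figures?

8.750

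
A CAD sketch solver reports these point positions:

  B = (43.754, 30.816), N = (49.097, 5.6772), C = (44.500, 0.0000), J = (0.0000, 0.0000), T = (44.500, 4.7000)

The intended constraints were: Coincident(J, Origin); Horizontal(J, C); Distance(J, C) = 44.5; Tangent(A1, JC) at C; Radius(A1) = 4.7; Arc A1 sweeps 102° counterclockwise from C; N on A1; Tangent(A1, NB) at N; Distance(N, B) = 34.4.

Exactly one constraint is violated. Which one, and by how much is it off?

Distance(N, B) = 34.4 — off by 8.70.

J = (0.00, 0.00) ✓; J.y = 0.00, C.y = 0.00 ✓; |JC| = 44.50 ✓; ∠(TC, CJ) = 90.00° ✓; |TC| = 4.700 ✓; bearing(T→N) − bearing(T→C) = 102.0° ✓; |TN| = 4.700 ✓; ∠(TN, NB) = 90.00° ✓; |NB| = 25.70 ✗.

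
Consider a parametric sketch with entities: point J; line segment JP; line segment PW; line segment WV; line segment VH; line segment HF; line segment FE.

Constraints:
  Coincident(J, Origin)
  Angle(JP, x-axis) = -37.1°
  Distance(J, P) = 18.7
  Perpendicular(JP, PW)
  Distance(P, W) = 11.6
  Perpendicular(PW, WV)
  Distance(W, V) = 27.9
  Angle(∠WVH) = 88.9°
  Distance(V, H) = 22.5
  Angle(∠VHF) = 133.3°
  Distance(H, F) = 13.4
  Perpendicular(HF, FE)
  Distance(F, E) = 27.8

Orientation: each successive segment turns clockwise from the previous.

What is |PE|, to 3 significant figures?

1.33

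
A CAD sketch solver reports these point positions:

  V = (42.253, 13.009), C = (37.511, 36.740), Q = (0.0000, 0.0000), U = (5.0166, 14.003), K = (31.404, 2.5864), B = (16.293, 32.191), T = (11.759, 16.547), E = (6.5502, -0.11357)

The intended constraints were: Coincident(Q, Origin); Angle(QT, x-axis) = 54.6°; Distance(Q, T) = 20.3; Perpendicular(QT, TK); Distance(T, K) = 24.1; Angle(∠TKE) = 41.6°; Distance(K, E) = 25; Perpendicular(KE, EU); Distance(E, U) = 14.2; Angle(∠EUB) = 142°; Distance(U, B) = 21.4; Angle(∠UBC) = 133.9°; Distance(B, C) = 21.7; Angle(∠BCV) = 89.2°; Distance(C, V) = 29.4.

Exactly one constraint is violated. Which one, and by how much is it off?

Distance(C, V) = 29.4 — off by 5.20.

Q = (0.00, 0.00) ✓; QT at 54.60° ✓; |QT| = 20.30 ✓; ∠(QT, TK) = 90.00° ✓; |TK| = 24.10 ✓; ∠TKE = 41.60° ✓; |KE| = 25.00 ✓; ∠(KE, EU) = 90.00° ✓; |EU| = 14.20 ✓; ∠EUB = 142.0° ✓; |UB| = 21.40 ✓; ∠UBC = 133.9° ✓; |BC| = 21.70 ✓; ∠BCV = 89.20° ✓; |CV| = 24.20 ✗.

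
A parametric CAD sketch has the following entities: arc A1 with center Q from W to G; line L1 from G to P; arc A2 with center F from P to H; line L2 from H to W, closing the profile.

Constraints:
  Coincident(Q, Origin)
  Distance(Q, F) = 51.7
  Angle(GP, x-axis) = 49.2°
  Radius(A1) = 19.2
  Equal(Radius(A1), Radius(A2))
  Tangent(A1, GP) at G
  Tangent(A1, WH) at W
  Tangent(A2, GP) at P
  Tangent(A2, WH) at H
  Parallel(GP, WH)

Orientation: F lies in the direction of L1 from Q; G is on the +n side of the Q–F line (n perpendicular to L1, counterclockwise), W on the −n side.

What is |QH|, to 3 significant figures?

55.2

The slot axis is L1's direction at 49.2°, so u = (cos 49.2°, sin 49.2°) = (0.653, 0.757) and n = (−sin 49.2°, cos 49.2°) = (-0.757, 0.653). Q is at the origin and F lies 51.7 along u from Q, so F = 51.7·u = (33.8, 39.1). Tangency of A1 to both parallel lines with radius 19.2 puts G and W at Q ± 19.2·n: G = (-14.5, 12.5), W = (14.5, -12.5). Equal radii place P and H the same way about F: P = F + 19.2·n = (19.2, 51.7), H = F − 19.2·n = (48.3, 26.6). Then |QH| = |H − Q| = 55.2.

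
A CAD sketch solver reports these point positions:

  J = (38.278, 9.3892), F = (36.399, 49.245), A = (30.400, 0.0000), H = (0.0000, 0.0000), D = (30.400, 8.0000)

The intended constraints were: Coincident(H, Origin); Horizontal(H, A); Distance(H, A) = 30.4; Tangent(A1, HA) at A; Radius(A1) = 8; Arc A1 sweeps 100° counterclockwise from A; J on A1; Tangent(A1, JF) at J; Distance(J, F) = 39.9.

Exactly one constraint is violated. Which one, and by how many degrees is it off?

Tangent(A1, JF) at J — off by 7.30°.

H = (0.00, 0.00) ✓; H.y = 0.00, A.y = 0.00 ✓; |HA| = 30.40 ✓; ∠(DA, AH) = 90.00° ✓; |DA| = 8.000 ✓; bearing(D→J) − bearing(D→A) = 100.0° ✓; |DJ| = 8.000 ✓; ∠(DJ, JF) = 97.30° ✗; |JF| = 39.90 ✓.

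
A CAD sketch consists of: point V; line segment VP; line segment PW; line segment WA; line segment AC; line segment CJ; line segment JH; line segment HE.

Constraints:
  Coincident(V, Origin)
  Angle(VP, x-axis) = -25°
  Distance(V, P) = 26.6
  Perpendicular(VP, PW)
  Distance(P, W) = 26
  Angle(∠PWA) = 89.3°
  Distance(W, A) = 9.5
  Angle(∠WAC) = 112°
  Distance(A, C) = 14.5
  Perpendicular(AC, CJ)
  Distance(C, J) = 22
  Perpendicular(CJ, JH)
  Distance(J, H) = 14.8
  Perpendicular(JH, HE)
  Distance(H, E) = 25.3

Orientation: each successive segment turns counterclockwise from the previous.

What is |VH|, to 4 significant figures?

41.86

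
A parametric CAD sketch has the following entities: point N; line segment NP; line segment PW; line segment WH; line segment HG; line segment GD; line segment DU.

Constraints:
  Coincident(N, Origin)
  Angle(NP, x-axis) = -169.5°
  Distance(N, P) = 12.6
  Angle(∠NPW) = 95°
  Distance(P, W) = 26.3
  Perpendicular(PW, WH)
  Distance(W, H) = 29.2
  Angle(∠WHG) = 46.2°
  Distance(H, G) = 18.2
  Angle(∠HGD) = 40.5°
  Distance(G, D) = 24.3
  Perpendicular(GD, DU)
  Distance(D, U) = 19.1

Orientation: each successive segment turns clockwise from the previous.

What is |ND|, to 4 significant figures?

38.91

N is at the origin; NP runs at -169.5° with length 12.6, so P = (-12.39, -2.296). ∠NPW = 95.0° gives PW at 105.5° from the x-axis; with |PW| = 26.3, W = (-19.42, 23.05). The perpendicularity gives WH at right angles to PW, so WH runs at 15.50°; with |WH| = 29.2, H = (8.721, 30.85). ∠WHG = 46.2° gives HG at -118.3° from the x-axis; with |HG| = 18.2, G = (0.09222, 14.83). ∠HGD = 40.5° gives GD at 102.2° from the x-axis; with |GD| = 24.3, D = (-5.043, 38.58). Then |ND| = |D − N| = 38.91.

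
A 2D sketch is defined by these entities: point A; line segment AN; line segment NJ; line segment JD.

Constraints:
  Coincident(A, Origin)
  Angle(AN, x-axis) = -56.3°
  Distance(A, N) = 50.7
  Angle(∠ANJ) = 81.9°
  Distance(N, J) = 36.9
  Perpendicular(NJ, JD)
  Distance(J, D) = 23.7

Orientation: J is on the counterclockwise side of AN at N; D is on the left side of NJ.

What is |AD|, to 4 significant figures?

39.84

A is at the origin; AN runs at -56.3° with length 50.7, so N = 50.7·(cos -56.3°, sin -56.3°) = (28.13, -42.18). ∠ANJ = 81.9°, so NJ runs at -56.3° + (180° − 81.9°) = 41.80° from the x-axis; with |NJ| = 36.9, J = N + 36.9·(cos 41.80°, sin 41.80°) = (55.64, -17.59). The perpendicularity gives JD at right angles to NJ; with |JD| = 23.7 on the left of NJ, D = J + 23.7·(-0.6665, 0.7455) = (39.84, 0.08276). Then |AD| = |D − A| = 39.84.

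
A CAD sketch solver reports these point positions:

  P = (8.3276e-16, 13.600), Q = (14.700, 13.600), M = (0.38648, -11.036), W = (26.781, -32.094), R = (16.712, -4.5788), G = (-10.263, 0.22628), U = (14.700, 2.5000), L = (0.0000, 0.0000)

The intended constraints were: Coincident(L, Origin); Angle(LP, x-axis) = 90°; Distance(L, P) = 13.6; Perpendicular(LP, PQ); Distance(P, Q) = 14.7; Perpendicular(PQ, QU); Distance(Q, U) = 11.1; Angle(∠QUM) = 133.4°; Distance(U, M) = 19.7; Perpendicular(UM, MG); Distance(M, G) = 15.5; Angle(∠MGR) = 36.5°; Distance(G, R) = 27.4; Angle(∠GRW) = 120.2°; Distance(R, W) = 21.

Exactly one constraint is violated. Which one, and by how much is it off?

Distance(R, W) = 21 — off by 8.30.

L = (0.00, 0.00) ✓; LP at 90.00° ✓; |LP| = 13.60 ✓; ∠(LP, PQ) = 90.00° ✓; |PQ| = 14.70 ✓; ∠(PQ, QU) = 90.00° ✓; |QU| = 11.10 ✓; ∠QUM = 133.4° ✓; |UM| = 19.70 ✓; ∠(UM, MG) = 90.00° ✓; |MG| = 15.50 ✓; ∠MGR = 36.50° ✓; |GR| = 27.40 ✓; ∠GRW = 120.2° ✓; |RW| = 29.30 ✗.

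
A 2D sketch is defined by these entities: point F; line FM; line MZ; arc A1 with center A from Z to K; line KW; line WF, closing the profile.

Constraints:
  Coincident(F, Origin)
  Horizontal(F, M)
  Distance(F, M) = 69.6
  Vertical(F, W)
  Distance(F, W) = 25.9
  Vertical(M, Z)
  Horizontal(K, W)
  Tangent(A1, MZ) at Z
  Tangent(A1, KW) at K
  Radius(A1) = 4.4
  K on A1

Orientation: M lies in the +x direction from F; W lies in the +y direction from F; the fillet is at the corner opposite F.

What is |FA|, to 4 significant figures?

68.65

F and W share the same x with |FW| = 25.9 and W on the +y side, so W = (0.000, 25.90). The virtual corner opposite F is at (69.60, 25.90). Since A1 is tangent to MZ there, AZ ⟂ MZ and tangency of A1 to KW means the radius AK is perpendicular to KW, with radius 4.4, so the center A sits 4.4 in from both sides at A = (65.20, 21.50). Then |FA| = |A − F| = 68.65.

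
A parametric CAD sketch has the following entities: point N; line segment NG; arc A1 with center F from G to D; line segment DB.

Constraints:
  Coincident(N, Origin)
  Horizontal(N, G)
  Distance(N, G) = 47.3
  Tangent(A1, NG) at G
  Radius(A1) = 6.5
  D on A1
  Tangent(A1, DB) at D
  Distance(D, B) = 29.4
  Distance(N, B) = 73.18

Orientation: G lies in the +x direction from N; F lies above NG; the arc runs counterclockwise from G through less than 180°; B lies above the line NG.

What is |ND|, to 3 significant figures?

53.1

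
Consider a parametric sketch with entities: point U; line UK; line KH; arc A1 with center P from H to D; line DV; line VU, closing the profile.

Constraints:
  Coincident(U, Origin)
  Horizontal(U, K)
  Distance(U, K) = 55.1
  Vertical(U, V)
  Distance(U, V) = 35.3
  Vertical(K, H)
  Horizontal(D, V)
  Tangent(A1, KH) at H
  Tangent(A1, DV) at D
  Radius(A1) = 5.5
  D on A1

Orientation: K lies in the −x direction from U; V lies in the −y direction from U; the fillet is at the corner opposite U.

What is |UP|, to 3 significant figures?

57.9

U is at the origin; UK is horizontal with |UK| = 55.1 and K on the −x side, so K = (-55.1, 0.00). UV is vertical with |UV| = 35.3 and V on the −y side, so V = (0.00, -35.3). The virtual corner opposite U is at (-55.1, -35.3). Since A1 is tangent to KH there, PH ⟂ KH and tangency of A1 to DV means the radius PD is perpendicular to DV, with radius 5.5, so the center P sits 5.5 in from both sides at P = (-49.6, -29.8). Then |UP| = |P − U| = 57.9.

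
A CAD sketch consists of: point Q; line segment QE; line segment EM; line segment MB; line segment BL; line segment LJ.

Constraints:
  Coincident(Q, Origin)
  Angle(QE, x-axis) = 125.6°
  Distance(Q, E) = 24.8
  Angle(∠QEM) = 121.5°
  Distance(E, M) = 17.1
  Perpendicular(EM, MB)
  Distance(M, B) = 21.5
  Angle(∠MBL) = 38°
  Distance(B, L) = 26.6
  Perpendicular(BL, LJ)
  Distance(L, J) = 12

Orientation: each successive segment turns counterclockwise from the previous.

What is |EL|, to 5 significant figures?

0.90208

Q is at the origin; QE runs at 125.6° with length 24.8, so E = (-14.437, 20.165). ∠QEM = 121.5° gives EM at -175.90° from the x-axis; with |EM| = 17.1, M = (-31.493, 18.942). EM ⟂ MB, so MB runs at -85.900°; with |MB| = 21.5, B = (-29.956, -2.5027). ∠MBL = 38.0° gives BL at 56.100° from the x-axis; with |BL| = 26.6, L = (-15.120, 19.576). Then |EL| = |L − E| = 0.90208.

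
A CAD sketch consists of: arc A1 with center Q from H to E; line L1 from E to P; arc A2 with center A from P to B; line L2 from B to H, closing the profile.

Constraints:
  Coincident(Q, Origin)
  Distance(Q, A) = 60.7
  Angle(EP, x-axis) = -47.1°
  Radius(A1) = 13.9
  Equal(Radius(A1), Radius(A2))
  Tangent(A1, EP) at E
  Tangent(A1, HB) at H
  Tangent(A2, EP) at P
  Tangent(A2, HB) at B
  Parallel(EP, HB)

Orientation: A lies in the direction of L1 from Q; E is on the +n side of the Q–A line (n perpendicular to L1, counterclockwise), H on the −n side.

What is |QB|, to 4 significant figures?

62.27

The slot axis is L1's direction at -47.1°, so u = (cos -47.1°, sin -47.1°) = (0.6807, -0.7325) and n = (−sin -47.1°, cos -47.1°) = (0.7325, 0.6807). Q is at the origin and A lies 60.7 along u from Q, so A = 60.7·u = (41.32, -44.47). Tangency of A1 to both parallel lines with radius 13.9 puts E and H at Q ± 13.9·n: E = (10.18, 9.462), H = (-10.18, -9.462). Equal radii place P and B the same way about A: P = A + 13.9·n = (51.50, -35.00), B = A − 13.9·n = (31.14, -53.93). Then |QB| = |B − Q| = 62.27.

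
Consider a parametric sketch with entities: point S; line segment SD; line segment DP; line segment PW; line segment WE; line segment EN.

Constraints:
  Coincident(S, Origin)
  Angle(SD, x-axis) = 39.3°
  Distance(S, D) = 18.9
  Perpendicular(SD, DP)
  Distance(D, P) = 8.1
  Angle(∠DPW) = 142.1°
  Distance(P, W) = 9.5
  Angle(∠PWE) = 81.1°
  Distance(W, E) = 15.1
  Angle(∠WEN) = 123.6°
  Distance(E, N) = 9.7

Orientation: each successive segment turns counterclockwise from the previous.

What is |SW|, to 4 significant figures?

20.35

S is at the origin; SD runs at 39.3° with length 18.9, so D = (14.63, 11.97). SD ⟂ DP, so DP runs at 129.3°; with |DP| = 8.1, P = (9.495, 18.24). ∠DPW = 142.1° gives PW at 167.2° from the x-axis; with |PW| = 9.5, W = (0.2313, 20.34). Then |SW| = |W − S| = 20.35.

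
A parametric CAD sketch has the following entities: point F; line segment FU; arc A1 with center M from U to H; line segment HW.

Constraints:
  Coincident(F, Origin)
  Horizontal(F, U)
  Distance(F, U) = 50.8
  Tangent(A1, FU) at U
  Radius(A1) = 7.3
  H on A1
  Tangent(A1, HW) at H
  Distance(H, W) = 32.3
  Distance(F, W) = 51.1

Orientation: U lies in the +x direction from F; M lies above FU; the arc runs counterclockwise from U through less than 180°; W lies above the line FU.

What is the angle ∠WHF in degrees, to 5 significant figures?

61.882°

F is at the origin; F and U share the same y with |FU| = 50.8 and U on the +x side, so U = (50.800, 0.0000). A1 meets FU tangentially, so MU is at right angles to FU, so M = U + (0, 7.3) = (50.800, 7.3000). Since MH ⟂ HW (tangency), |MW| = √(7.3² + 32.3²) = 33.115 regardless of where H sits on A1. So W lies on both circle(F, 51.1) and circle(M, 33.115); the above-FU intersection is W = (35.559, 36.699). H is the foot of the tangent from W: H = (56.381, 12.006).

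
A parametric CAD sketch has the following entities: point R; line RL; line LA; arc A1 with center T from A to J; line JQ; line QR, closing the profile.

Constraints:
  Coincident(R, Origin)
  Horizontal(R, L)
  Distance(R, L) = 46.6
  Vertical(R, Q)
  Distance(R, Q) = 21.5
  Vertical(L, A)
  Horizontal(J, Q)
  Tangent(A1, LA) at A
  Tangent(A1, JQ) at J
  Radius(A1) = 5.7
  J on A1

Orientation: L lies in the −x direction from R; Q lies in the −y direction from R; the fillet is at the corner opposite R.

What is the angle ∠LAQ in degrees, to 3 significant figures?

97.0°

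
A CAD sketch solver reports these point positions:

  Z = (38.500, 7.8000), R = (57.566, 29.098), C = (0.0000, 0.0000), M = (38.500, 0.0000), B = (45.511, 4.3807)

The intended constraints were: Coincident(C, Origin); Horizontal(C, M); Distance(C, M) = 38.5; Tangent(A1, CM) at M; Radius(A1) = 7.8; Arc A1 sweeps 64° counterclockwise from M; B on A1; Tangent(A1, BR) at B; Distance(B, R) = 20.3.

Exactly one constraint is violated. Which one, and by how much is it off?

Distance(B, R) = 20.3 — off by 7.20.

C = (0.00, 0.00) ✓; C.y = 0.00, M.y = 0.00 ✓; |CM| = 38.50 ✓; ∠(ZM, MC) = 90.00° ✓; |ZM| = 7.800 ✓; bearing(Z→B) − bearing(Z→M) = 64.00° ✓; |ZB| = 7.800 ✓; ∠(ZB, BR) = 90.00° ✓; |BR| = 27.50 ✗.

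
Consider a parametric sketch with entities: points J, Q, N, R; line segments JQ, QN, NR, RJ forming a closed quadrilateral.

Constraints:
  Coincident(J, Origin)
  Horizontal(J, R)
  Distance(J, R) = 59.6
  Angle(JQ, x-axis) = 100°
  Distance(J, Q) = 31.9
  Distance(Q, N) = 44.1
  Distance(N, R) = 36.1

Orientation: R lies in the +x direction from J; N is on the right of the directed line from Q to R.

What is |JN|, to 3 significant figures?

23.6

Checks: |QN| = 44.10 ✓; |NR| = 36.10 ✓.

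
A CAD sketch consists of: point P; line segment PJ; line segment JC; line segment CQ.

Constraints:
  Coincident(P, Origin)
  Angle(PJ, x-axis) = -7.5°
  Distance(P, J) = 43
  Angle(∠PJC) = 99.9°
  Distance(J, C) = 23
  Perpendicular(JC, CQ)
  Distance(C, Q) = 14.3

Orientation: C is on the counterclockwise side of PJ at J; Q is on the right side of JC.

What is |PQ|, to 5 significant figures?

64.297

P is at the origin; PJ runs at -7.5° with length 43.0, so J = 43.0·(cos -7.5°, sin -7.5°) = (42.632, -5.6126). ∠PJC = 99.9°, so JC runs at -7.5° + (180° − 99.9°) = 72.600° from the x-axis; with |JC| = 23.0, C = J + 23.0·(cos 72.600°, sin 72.600°) = (49.510, 16.335). JC ⟂ CQ; with |CQ| = 14.3 on the right of JC, Q = C + 14.3·(0.95424, -0.29904) = (63.156, 12.059). Then |PQ| = |Q − P| = 64.297.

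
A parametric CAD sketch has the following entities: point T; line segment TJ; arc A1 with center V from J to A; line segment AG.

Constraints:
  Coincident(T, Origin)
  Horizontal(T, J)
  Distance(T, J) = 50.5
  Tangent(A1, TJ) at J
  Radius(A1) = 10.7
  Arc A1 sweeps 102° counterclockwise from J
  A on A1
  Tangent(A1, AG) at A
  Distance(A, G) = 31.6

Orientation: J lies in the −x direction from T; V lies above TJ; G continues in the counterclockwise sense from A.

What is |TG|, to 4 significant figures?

63.98

T is at the origin; T and J share the same y with |TJ| = 50.5 and J on the −x side, so J = (-50.50, 0.000). Since A1 is tangent to TJ there, VJ ⟂ TJ, so V = J + (0, 10.7) = (-50.50, 10.70). On A1, J sits at bearing -90° from V; a 102° counterclockwise sweep puts A at bearing 12°, so A = V + 10.7·(cos 12°, sin 12°) = (-40.03, 12.92). Since A1 is tangent to AG there, VA ⟂ AG, so AG runs along (−sin 12°, cos 12°); with |AG| = 31.6, G = (-46.60, 43.83). Then |TG| = |G − T| = 63.98.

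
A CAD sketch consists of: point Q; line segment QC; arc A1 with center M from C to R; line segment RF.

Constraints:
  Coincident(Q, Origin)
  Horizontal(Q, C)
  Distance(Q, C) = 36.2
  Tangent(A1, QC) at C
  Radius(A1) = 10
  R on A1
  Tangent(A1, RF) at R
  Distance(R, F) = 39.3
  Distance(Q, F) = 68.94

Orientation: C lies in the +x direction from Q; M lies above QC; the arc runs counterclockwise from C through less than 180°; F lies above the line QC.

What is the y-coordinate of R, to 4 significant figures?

9.275

Checks: |MC| = 10.00 ✓; |MR| = 10.00 ✓; ∠(MR, RF) = 90.00° ✓; |RF| = 39.30 ✓; |QF| = 68.94 ✓.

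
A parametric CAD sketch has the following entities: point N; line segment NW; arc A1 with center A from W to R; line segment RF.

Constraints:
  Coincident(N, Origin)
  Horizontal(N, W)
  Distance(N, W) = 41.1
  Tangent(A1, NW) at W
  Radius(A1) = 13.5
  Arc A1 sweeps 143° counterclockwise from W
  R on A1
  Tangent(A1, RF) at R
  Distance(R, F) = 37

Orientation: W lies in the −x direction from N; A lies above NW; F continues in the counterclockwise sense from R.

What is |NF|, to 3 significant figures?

77.9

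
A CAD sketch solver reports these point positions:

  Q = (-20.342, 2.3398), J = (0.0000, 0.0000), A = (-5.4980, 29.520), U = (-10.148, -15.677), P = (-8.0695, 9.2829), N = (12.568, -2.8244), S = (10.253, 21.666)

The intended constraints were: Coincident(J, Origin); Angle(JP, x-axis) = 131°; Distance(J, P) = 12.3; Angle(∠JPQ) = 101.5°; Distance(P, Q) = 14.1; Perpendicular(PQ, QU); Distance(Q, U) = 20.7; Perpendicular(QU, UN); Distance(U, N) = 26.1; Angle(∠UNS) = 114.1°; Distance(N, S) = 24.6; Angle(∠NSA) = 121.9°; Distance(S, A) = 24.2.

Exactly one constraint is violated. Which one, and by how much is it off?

Distance(S, A) = 24.2 — off by 6.60.

J = (0.00, 0.00) ✓; JP at 131.0° ✓; |JP| = 12.30 ✓; ∠JPQ = 101.5° ✓; |PQ| = 14.10 ✓; ∠(PQ, QU) = 90.00° ✓; |QU| = 20.70 ✓; ∠(QU, UN) = 90.00° ✓; |UN| = 26.10 ✓; ∠UNS = 114.1° ✓; |NS| = 24.60 ✓; ∠NSA = 121.9° ✓; |SA| = 17.60 ✗.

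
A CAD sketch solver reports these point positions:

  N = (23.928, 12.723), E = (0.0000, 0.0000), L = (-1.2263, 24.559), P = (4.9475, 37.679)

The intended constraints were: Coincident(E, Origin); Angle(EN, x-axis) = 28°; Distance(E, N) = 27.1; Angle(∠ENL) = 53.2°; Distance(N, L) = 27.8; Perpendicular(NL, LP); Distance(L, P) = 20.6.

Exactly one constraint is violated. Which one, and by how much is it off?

Distance(L, P) = 20.6 — off by 6.10.

E = (0.00, 0.00) ✓; EN at 28.00° ✓; |EN| = 27.10 ✓; ∠ENL = 53.20° ✓; |NL| = 27.80 ✓; ∠(NL, LP) = 90.00° ✓; |LP| = 14.50 ✗.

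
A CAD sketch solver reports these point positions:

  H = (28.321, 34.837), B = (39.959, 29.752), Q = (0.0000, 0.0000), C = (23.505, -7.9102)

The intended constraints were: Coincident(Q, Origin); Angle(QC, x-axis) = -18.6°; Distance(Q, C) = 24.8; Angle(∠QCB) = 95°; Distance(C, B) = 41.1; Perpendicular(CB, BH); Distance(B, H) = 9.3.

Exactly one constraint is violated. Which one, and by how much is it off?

Distance(B, H) = 9.3 — off by 3.40.

Q = (0.00, 0.00) ✓; QC at -18.60° ✓; |QC| = 24.80 ✓; ∠QCB = 95.00° ✓; |CB| = 41.10 ✓; ∠(CB, BH) = 90.00° ✓; |BH| = 12.70 ✗.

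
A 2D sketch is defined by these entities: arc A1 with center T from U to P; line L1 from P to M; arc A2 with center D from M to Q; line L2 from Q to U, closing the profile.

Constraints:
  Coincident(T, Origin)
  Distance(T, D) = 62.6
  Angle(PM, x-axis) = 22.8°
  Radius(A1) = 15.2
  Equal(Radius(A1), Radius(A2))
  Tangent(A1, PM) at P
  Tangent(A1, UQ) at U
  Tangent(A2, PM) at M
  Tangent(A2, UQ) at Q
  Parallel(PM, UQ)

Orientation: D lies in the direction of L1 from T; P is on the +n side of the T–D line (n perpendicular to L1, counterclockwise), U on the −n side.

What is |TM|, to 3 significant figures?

64.4

The slot axis is L1's direction at 22.8°, so u = (cos 22.8°, sin 22.8°) = (0.922, 0.388) and n = (−sin 22.8°, cos 22.8°) = (-0.388, 0.922). T is at the origin and D lies 62.6 along u from T, so D = 62.6·u = (57.7, 24.3). Tangency of A1 to both parallel lines with radius 15.2 puts P and U at T ± 15.2·n: P = (-5.89, 14.0), U = (5.89, -14.0). Equal radii place M and Q the same way about D: M = D + 15.2·n = (51.8, 38.3), Q = D − 15.2·n = (63.6, 10.2). Then |TM| = |M − T| = 64.4.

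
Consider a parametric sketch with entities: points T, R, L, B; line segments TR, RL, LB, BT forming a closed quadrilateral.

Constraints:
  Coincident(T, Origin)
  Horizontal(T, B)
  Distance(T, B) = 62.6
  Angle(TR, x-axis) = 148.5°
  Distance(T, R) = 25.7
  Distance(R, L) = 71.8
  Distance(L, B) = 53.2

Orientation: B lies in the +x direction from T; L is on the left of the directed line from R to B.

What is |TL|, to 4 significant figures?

63.34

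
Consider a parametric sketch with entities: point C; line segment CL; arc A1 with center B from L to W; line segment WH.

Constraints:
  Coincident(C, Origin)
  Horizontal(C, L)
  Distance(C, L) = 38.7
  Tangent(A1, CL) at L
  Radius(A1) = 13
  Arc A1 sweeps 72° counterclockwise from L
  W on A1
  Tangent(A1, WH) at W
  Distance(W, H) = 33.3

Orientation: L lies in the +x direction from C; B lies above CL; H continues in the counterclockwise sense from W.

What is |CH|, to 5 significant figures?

73.600

C is at the origin; CL is horizontal with |CL| = 38.7 and L on the +x side, so L = (38.700, 0.0000). Since A1 is tangent to CL there, BL ⟂ CL, so B = L + (0, 13) = (38.700, 13.000). On A1, L sits at bearing -90° from B; a 72° counterclockwise sweep puts W at bearing -18°, so W = B + 13.0·(cos -18°, sin -18°) = (51.064, 8.9828). A1 meets WH tangentially, so BW is at right angles to WH, so WH runs along (−sin -18°, cos -18°); with |WH| = 33.3, H = (61.354, 40.653). Then |CH| = |H − C| = 73.600.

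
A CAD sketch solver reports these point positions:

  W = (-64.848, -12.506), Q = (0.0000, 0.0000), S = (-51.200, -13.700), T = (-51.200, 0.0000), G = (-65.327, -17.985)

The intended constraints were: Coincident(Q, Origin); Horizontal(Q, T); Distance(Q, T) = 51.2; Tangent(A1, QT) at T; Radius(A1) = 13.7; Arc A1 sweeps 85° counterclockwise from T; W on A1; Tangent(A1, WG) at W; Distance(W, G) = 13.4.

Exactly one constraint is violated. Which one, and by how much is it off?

Distance(W, G) = 13.4 — off by 7.90.

Q = (0.00, 0.00) ✓; Q.y = 0.00, T.y = 0.00 ✓; |QT| = 51.20 ✓; ∠(ST, TQ) = 90.00° ✓; |ST| = 13.70 ✓; bearing(S→W) − bearing(S→T) = 85.00° ✓; |SW| = 13.70 ✓; ∠(SW, WG) = 90.00° ✓; |WG| = 5.500 ✗.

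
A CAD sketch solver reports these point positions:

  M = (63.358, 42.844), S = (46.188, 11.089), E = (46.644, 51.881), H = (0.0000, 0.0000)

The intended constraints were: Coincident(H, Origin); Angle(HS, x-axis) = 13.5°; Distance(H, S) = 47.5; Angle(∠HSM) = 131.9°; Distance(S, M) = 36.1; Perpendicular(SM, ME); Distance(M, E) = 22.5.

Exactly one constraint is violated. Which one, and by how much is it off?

Distance(M, E) = 22.5 — off by 3.50.

H = (0.00, 0.00) ✓; HS at 13.50° ✓; |HS| = 47.50 ✓; ∠HSM = 131.9° ✓; |SM| = 36.10 ✓; ∠(SM, ME) = 90.00° ✓; |ME| = 19.00 ✗.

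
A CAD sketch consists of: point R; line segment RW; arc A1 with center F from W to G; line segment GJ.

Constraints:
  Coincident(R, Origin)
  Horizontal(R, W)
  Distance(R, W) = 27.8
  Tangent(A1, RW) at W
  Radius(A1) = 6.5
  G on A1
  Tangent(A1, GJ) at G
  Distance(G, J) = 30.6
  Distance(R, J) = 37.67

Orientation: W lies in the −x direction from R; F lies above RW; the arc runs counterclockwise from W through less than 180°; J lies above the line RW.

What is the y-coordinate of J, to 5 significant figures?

34.790

R is at the origin; R and W share the same y with |RW| = 27.8 and W on the −x side, so W = (-27.800, 0.0000). A1 meets RW tangentially, so FW is at right angles to RW, so F = W + (0, 6.5) = (-27.800, 6.5000). Since FG ⟂ GJ (tangency), |FJ| = √(6.5² + 30.6²) = 31.283 regardless of where G sits on A1. So J lies on both circle(R, 37.67) and circle(F, 31.283); the above-RW intersection is J = (-14.447, 34.790). G is the foot of the tangent from J: G = (-21.474, 5.0074).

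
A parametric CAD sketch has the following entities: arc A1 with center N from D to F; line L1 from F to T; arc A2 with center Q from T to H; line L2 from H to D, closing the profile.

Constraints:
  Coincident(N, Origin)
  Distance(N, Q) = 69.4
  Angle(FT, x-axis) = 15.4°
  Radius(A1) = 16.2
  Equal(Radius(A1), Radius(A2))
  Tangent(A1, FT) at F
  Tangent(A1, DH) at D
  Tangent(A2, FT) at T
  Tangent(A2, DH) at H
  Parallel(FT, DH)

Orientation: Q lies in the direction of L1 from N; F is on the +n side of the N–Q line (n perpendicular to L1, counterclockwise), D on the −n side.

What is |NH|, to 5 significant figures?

71.266

Tangency of A1 to both parallel lines with radius 16.2 puts F and D at N ± 16.2·n: F = (-4.3020, 15.618), D = (4.3020, -15.618). Equal radii place T and H the same way about Q: T = Q + 16.2·n = (62.606, 34.048), H = Q − 16.2·n = (71.210, 2.8112). Then |NH| = |H − N| = 71.266.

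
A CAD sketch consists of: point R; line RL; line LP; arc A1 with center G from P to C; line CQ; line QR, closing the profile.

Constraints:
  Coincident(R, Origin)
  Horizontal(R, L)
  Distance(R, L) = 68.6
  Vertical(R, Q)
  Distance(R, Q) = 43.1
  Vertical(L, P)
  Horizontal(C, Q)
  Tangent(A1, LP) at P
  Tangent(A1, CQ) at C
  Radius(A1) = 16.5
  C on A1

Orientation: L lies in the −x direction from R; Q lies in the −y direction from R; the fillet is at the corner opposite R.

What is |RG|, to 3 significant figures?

58.5

R is at the origin; RL is horizontal with |RL| = 68.6 and L on the −x side, so L = (-68.6, 0.00). RQ is vertical with |RQ| = 43.1 and Q on the −y side, so Q = (0.00, -43.1). The virtual corner opposite R is at (-68.6, -43.1). Since A1 is tangent to LP there, GP ⟂ LP and A1 meets CQ tangentially, so GC is at right angles to CQ, with radius 16.5, so the center G sits 16.5 in from both sides at G = (-52.1, -26.6). Then |RG| = |G − R| = 58.5.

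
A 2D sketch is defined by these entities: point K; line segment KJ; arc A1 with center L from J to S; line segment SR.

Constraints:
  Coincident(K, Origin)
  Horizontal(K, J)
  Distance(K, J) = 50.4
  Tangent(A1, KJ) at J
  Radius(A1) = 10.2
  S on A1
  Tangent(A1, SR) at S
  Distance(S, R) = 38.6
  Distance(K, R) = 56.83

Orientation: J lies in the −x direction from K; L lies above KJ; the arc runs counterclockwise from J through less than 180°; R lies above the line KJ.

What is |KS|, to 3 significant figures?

41.2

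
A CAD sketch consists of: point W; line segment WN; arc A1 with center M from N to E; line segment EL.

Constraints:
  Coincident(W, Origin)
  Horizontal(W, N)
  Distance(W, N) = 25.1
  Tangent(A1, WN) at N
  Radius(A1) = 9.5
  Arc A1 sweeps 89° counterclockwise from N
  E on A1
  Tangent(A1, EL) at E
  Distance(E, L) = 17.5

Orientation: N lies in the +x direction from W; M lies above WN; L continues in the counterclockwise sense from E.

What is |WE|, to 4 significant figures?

35.84

W is at the origin; W and N share the same y with |WN| = 25.1 and N on the +x side, so N = (25.10, 0.000). A1 meets WN tangentially, so MN is at right angles to WN, so M = N + (0, 9.5) = (25.10, 9.500). On A1, N sits at bearing -90° from M; an 89° counterclockwise sweep puts E at bearing -1°, so E = M + 9.5·(cos -1°, sin -1°) = (34.60, 9.334). Then |WE| = |E − W| = 35.84.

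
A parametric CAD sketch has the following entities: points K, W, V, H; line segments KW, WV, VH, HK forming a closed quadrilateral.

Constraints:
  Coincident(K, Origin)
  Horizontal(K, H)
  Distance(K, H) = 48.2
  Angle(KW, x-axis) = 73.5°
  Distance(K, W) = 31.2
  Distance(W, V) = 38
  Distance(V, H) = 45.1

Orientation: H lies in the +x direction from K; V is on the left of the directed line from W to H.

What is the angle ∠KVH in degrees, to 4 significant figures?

49.91°

Checks: |WV| = 38.00 ✓; |VH| = 45.10 ✓.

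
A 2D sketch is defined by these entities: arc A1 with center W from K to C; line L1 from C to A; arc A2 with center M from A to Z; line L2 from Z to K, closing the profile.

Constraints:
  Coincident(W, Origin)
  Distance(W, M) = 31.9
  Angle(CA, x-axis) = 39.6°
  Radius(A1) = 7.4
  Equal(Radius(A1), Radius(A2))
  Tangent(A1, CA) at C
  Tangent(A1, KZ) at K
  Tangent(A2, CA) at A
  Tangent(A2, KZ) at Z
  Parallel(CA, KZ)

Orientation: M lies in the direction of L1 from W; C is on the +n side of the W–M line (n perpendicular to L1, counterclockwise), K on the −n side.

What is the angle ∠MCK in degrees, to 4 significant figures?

76.94°

W is at the origin and M lies 31.9 along u from W, so M = 31.9·u = (24.58, 20.33). Tangency of A1 to both parallel lines with radius 7.4 puts C and K at W ± 7.4·n: C = (-4.717, 5.702), K = (4.717, -5.702). Then cos ∠MCK = CM·CK / (|CM||CK|), giving 76.94°.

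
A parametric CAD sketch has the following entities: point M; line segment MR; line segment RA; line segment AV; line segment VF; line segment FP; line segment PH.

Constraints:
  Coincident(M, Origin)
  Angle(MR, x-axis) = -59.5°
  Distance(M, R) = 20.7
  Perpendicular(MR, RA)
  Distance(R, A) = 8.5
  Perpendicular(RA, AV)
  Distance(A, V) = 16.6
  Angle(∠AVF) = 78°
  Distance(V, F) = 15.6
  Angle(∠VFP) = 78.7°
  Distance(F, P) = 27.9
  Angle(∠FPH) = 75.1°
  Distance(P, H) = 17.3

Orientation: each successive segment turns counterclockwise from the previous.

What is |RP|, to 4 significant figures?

12.99

M is at the origin; MR runs at -59.5° with length 20.7, so R = (10.51, -17.84). The perpendicularity gives RA at right angles to MR, so RA runs at 30.50°; with |RA| = 8.5, A = (17.83, -13.52). The perpendicularity gives AV at right angles to RA, so AV runs at 120.5°; with |AV| = 16.6, V = (9.405, 0.7814). ∠AVF = 78.0° gives VF at -137.5° from the x-axis; with |VF| = 15.6, F = (-2.097, -9.758). ∠VFP = 78.7° gives FP at -36.20° from the x-axis; with |FP| = 27.9, P = (20.42, -26.24). Then |RP| = |P − R| = 12.99.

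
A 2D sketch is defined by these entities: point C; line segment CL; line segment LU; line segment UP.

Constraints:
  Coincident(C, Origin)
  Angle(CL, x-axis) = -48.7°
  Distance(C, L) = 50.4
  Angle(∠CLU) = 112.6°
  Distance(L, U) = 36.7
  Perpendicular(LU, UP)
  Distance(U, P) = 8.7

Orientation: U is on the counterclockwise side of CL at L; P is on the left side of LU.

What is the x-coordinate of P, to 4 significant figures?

65.24

C is at the origin; CL runs at -48.7° with length 50.4, so L = 50.4·(cos -48.7°, sin -48.7°) = (33.26, -37.86). ∠CLU = 112.6°, so LU runs at -48.7° + (180° − 112.6°) = 18.70° from the x-axis; with |LU| = 36.7, U = L + 36.7·(cos 18.70°, sin 18.70°) = (68.03, -26.10). LU ⟂ UP; with |UP| = 8.7 on the left of LU, P = U + 8.7·(-0.3206, 0.9472) = (65.24, -17.86). So P.x = 65.24.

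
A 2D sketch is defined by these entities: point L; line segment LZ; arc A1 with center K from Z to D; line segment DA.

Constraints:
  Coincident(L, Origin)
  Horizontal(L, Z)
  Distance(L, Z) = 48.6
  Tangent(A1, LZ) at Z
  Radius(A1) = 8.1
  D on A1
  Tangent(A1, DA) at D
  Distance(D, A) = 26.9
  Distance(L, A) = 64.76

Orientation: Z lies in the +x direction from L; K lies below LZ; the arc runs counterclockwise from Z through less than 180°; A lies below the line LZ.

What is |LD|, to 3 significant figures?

43.1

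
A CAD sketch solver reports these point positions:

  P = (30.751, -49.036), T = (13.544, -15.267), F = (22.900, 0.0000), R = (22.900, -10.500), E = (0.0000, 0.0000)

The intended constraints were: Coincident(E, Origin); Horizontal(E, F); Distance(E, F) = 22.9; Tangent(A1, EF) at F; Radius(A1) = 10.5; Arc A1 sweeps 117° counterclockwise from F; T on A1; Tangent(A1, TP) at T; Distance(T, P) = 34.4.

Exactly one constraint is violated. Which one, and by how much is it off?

Distance(T, P) = 34.4 — off by 3.50.

E = (0.00, 0.00) ✓; E.y = 0.00, F.y = 0.00 ✓; |EF| = 22.90 ✓; ∠(RF, FE) = 90.00° ✓; |RF| = 10.50 ✓; bearing(R→T) − bearing(R→F) = 117.0° ✓; |RT| = 10.50 ✓; ∠(RT, TP) = 90.00° ✓; |TP| = 37.90 ✗.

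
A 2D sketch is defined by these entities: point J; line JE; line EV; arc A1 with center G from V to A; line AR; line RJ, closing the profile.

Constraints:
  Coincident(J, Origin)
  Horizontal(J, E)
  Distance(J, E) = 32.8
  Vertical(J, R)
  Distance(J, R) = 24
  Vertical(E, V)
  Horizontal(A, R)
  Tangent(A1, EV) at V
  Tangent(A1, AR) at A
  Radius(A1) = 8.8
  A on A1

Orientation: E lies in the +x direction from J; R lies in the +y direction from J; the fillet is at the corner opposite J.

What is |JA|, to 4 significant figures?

33.94

J is at the origin; JE is horizontal with |JE| = 32.8 and E on the +x side, so E = (32.80, 0.000). JR is vertical with |JR| = 24.0 and R on the +y side, so R = (0.000, 24.00). The virtual corner opposite J is at (32.80, 24.00). Since A1 is tangent to EV there, GV ⟂ EV and since A1 is tangent to AR there, GA ⟂ AR, with radius 8.8, so the center G sits 8.8 in from both sides at G = (24.00, 15.20). That places the tangent points at V = (32.80, 15.20) on EV and A = (24.00, 24.00) on AR. Then |JA| = |A − J| = 33.94.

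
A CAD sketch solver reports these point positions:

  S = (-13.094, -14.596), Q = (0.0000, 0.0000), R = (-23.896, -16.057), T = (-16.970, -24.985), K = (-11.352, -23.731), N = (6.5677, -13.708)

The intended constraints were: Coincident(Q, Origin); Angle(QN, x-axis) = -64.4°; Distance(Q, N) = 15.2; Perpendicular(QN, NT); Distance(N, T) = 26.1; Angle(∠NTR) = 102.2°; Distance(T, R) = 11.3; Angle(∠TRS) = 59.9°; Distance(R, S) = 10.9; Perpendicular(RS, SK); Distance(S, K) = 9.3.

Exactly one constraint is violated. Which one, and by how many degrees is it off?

Perpendicular(RS, SK) — off by 3.09°.

Q = (0.00, 0.00) ✓; QN at -64.40° ✓; |QN| = 15.20 ✓; ∠(QN, NT) = 90.00° ✓; |NT| = 26.10 ✓; ∠NTR = 102.2° ✓; |TR| = 11.30 ✓; ∠TRS = 59.90° ✓; |RS| = 10.90 ✓; ∠(RS, SK) = 86.91° ✗; |SK| = 9.300 ✓.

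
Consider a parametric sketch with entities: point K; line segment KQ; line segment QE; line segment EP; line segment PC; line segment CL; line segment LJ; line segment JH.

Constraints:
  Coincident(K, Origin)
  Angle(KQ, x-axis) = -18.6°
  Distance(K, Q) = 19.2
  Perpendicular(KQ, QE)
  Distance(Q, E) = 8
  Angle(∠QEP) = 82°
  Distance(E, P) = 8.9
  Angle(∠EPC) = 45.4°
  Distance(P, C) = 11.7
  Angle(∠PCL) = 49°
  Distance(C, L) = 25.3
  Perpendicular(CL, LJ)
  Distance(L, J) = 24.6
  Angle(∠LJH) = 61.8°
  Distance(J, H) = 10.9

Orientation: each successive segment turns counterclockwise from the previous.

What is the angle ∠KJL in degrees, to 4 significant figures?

78.14°

∠PCL = 49.0° gives CL at 75.00° from the x-axis; with |CL| = 25.3, L = (25.09, 17.83). CL ⟂ LJ, so LJ runs at 165.0°; with |LJ| = 24.6, J = (1.330, 24.20). Then cos ∠KJL = JK·JL / (|JK||JL|), giving 78.14°.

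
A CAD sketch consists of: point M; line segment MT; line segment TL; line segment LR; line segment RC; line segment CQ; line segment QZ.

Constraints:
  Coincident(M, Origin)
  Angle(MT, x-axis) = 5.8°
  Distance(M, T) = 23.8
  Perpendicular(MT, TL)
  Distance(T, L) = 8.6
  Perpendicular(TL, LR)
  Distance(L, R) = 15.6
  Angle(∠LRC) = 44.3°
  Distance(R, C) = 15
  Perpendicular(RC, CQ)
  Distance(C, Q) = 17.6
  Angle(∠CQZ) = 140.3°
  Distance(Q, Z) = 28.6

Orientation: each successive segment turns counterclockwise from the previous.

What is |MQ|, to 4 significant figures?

33.02

M is at the origin; MT runs at 5.8° with length 23.8, so T = (23.68, 2.405). The perpendicularity gives TL at right angles to MT, so TL runs at 95.80°; with |TL| = 8.6, L = (22.81, 10.96). TL is perpendicular to LR, so LR runs at -174.2°; with |LR| = 15.6, R = (7.289, 9.385). ∠LRC = 44.3° gives RC at -38.50° from the x-axis; with |RC| = 15.0, C = (19.03, 0.04692). The perpendicularity gives CQ at right angles to RC, so CQ runs at 51.50°; with |CQ| = 17.6, Q = (29.98, 13.82). Then |MQ| = |Q − M| = 33.02.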